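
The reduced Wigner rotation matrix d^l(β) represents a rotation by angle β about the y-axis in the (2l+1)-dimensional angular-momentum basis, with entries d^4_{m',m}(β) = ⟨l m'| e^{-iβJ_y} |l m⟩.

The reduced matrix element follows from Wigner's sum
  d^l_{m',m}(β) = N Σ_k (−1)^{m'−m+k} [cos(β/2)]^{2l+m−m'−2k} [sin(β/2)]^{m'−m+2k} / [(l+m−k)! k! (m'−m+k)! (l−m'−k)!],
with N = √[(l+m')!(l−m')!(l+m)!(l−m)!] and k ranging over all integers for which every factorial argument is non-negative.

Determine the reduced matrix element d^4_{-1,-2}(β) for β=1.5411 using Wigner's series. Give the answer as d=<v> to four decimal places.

d=0.2175

d^4_{-1,-2}(β=1.5411) via Wigner's sum:
Half-angle: c=0.717528, s=0.696530. N=√(6·120·2·720)=1018.233765
Admissible k: 0..2 (factorial args all ≥0)
  k=0: (−1)^1·1018.2338/(240)·0.7175^7·0.6965^1 = -0.289365
  k=1: (−1)^2·1018.2338/(48)·0.7175^5·0.6965^3 = +1.363387
  k=2: (−1)^3·1018.2338/(72)·0.7175^3·0.6965^5 = -0.856505
d^4_{-1,-2}(1.5411) = -0.289365 +1.363387 -0.856505 = +0.217516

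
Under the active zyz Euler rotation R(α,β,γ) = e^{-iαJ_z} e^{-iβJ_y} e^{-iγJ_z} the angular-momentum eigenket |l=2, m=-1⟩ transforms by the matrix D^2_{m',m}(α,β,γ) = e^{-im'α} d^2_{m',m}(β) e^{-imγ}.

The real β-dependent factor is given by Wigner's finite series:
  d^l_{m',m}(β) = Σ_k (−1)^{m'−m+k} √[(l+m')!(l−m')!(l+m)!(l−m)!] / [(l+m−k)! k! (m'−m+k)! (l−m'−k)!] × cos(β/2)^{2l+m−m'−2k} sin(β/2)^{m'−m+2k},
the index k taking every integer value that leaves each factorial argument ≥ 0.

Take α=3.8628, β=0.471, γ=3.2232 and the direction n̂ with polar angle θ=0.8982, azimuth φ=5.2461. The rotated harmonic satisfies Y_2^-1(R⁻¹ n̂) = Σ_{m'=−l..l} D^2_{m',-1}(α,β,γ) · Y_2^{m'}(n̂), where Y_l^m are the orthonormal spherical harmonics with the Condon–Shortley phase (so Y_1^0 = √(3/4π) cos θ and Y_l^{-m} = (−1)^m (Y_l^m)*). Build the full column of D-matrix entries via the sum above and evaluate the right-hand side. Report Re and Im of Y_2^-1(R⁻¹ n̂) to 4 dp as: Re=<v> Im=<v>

Re=0.0430 Im=0.3736

Need the full column D^2_{m',-1} for m'=−2..2 at α=3.8628, β=0.471, γ=3.2232.
cos(β/2)=0.972398, sin(β/2)=0.233329
d^2_{-2,-1}: single k=1 term ⇒ +0.429073;  D = -0.020062-0.428604i
d^2_{-1,-1}: k∈[0..1] ⇒ +0.894079 -0.154436 = +0.739643;  D = +0.513819+0.532036i
d^2_{0,-1}: k∈[0..1] ⇒ -0.525505 +0.030257 = -0.495248;  D = +0.493599+0.040371i
d^2_{1,-1}: k∈[0..1] ⇒ +0.154436 -0.002964 = +0.151472;  D = +0.121531-0.090410i
d^2_{2,-1}: single k=0 term ⇒ -0.024705;  D = +0.005150-0.024162i
Y_2^{m'}(θ=0.8982,φ=5.2461) and Σ D·Y over m':
  (-0.0201-0.4286i)·(-0.1140+0.2070i)  (+0.5138+0.5320i)·(+0.1915+0.3241i)  (+0.4936+0.0404i)·(+0.0519+0.0000i)  (+0.1215-0.0904i)·(-0.1915+0.3241i)  (+0.0051-0.0242i)·(-0.1140-0.2070i)
Y_2^-1(R⁻¹ n̂) = +0.043024+0.373644i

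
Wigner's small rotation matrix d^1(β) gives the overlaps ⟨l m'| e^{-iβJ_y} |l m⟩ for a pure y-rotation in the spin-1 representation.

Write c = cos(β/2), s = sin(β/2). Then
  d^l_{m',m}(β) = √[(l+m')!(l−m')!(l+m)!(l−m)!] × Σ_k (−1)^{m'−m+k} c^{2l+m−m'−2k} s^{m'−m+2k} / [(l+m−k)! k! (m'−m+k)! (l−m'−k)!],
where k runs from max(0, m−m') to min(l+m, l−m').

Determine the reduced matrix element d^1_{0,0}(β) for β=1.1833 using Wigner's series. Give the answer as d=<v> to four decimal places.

d^1_{0,0}(β=1.1833) via Wigner's sum:
With c≡cos(β/2)=0.830022 and s≡sin(β/2)=0.557731, N=[1·1·1·1]^{1/2}=1.000000
The bounds max(0,m−m')=0 and min(l+m,l−m')=1 give 2 terms
  k=0: (−1)^0·1.0000/(1)·0.8300^2·0.5577^0 = +0.688936
  k=1: (−1)^1·1.0000/(1)·0.8300^0·0.5577^2 = -0.311064
d^1_{0,0}(1.1833) = +0.688936 -0.311064 = +0.377872

d=0.3779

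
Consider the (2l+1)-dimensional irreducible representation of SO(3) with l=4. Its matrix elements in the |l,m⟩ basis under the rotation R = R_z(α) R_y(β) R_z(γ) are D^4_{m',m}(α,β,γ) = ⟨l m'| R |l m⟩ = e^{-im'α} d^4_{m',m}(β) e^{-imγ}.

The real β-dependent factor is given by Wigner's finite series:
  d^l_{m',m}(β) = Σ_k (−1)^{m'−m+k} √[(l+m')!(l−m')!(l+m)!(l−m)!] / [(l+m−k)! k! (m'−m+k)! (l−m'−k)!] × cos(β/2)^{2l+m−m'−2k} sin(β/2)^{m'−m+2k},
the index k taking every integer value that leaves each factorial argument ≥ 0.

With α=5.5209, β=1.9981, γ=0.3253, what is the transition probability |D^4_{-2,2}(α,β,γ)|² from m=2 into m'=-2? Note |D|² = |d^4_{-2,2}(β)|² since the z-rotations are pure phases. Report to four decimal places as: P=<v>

First d^4_{-2,2}(β=1.9981), then the phase factors e^{-i(-2)α} and e^{-i(2)γ}:
With c≡cos(β/2)=0.541101 and s≡sin(β/2)=0.840957, N=[2·720·720·2]^{1/2}=1440.000000
k∈{4,5,6} keeps every argument non-negative
  k=4: (−1)^0·1440.0000/(96)·0.5411^4·0.8410^4 = +0.643135
  k=5: (−1)^1·1440.0000/(120)·0.5411^2·0.8410^6 = -1.242746
  k=6: (−1)^2·1440.0000/(1440)·0.5411^0·0.8410^8 = +0.250145
d^4_{-2,2}(1.9981) = +0.643135 -1.242746 +0.250145 = -0.349467
|D^4_{-2,2}|² = |d^4_{-2,2}(β)|² = (-0.349467)² = 0.122127 (the z-rotation phases have unit modulus)

P=0.1221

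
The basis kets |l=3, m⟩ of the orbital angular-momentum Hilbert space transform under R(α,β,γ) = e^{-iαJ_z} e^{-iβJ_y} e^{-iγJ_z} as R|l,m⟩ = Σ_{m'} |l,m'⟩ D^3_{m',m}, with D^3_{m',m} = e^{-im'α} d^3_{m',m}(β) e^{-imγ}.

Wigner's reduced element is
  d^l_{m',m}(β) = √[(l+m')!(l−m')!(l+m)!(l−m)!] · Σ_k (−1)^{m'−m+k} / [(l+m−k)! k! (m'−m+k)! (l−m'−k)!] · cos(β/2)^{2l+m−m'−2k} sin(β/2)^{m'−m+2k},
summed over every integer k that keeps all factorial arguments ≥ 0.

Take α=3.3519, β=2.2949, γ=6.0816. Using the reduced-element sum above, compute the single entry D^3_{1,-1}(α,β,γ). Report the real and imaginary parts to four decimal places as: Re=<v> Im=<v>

Split into d^3_{1,-1}(β=2.2949) × two z-phases.
Half-angle: c=0.410814, s=0.911719. N=√(24·2·2·24)=48.000000
The bounds max(0,m−m')=0 and min(l+m,l−m')=2 give 3 terms
  k=0: (−1)^2·48.0000/(8)·0.4108^4·0.9117^2 = +0.142054
  k=1: (−1)^3·48.0000/(6)·0.4108^2·0.9117^4 = -0.932877
  k=2: (−1)^4·48.0000/(48)·0.4108^0·0.9117^6 = +0.574337
d^3_{1,-1}(2.2949) = +0.142054 -0.932877 +0.574337 = -0.216486
D = (-0.977967+0.208760i)·(-0.216486)·(+0.979750-0.200223i) = +0.198380-0.086669i

Re=0.1984 Im=-0.0867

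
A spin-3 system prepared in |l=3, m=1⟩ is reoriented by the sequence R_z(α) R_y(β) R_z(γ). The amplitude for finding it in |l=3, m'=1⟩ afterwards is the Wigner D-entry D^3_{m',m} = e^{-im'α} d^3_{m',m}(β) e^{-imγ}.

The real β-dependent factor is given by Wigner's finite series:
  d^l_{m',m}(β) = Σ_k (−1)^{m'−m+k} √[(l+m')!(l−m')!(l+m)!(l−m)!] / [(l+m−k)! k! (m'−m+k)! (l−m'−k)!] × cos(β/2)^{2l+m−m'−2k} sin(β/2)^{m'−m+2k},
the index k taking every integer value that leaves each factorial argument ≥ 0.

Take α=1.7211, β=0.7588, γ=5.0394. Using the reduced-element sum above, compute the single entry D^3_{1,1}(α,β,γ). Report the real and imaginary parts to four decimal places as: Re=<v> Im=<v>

Re=-0.0686 Im=0.0355

Split into d^3_{1,1}(β=0.7588) × two z-phases.
Half-angle: c=0.928887, s=0.370363. N=√(24·2·24·2)=48.000000
k: max(0,(1)−(1))=0 … min(3+(1),3−(1))=2
  k=0: (−1)^0·48.0000/(48)·0.9289^6·0.3704^0 = +0.642358
  k=1: (−1)^1·48.0000/(6)·0.9289^4·0.3704^2 = -0.816953
  k=2: (−1)^2·48.0000/(8)·0.9289^2·0.3704^4 = +0.097407
d^3_{1,1}(0.7588) = +0.642358 -0.816953 +0.097407 = -0.077188
D = (-0.149738-0.988726i)·(-0.077188)·(+0.321214+0.947007i) = -0.068561+0.035460i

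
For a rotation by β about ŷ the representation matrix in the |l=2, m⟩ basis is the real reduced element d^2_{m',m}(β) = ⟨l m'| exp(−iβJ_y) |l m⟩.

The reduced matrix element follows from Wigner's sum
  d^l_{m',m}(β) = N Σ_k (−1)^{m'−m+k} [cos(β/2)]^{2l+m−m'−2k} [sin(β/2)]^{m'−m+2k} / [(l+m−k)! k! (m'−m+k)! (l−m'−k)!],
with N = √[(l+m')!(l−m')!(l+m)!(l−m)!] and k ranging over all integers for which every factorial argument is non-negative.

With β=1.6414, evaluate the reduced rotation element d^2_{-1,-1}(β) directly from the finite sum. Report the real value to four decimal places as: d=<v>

d=-0.5303

d^2_{-1,-1}(β=1.6414) via Wigner's sum:
Half-angle: c=0.681709, s=0.731623. N=√(1·6·1·6)=6.000000
k∈{0,1} keeps every argument non-negative
  k=0: (−1)^0·6.0000/(6)·0.6817^4·0.7316^0 = +0.215972
  k=1: (−1)^1·6.0000/(2)·0.6817^2·0.7316^2 = -0.746268
d^2_{-1,-1}(1.6414) = +0.215972 -0.746268 = -0.530296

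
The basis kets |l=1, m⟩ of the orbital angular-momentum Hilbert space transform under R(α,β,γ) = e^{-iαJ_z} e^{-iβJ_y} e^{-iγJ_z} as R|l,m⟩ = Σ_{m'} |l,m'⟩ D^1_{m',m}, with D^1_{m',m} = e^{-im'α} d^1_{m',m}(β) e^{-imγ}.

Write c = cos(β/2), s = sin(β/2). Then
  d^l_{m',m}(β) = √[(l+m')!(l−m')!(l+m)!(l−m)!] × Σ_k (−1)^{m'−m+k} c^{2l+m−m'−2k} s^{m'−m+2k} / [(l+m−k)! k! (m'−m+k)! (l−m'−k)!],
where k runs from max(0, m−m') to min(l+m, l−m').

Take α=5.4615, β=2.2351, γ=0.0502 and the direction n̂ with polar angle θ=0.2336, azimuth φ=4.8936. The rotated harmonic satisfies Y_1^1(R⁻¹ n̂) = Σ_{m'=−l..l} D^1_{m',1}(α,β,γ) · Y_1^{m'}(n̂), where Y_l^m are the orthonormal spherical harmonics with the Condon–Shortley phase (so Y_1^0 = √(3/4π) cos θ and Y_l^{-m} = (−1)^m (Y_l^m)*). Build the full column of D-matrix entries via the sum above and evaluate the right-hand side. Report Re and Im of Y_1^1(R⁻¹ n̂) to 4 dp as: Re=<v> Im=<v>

Re=0.3080 Im=0.0276

Need the full column D^1_{m',1} for m'=−1..1 at α=5.4615, β=2.2351, γ=0.0502.
cos(β/2)=0.437886, sin(β/2)=0.899030
d^1_{-1,1}: single k=2 term ⇒ +0.808256;  D = +0.520019-0.618755i
d^1_{0,1}: single k=1 term ⇒ +0.556738;  D = +0.556037-0.027937i
d^1_{1,1}: single k=0 term ⇒ +0.191744;  D = +0.137457+0.133684i
Y_1^{m'}(θ=0.2336,φ=4.8936) and Σ D·Y over m':
  (+0.5200-0.6188i)·(+0.0144+0.0787i)  (+0.5560-0.0279i)·(+0.4753+0.0000i)  (+0.1375+0.1337i)·(-0.0144+0.0787i)
Y_1^1(R⁻¹ n̂) = +0.307974+0.027597i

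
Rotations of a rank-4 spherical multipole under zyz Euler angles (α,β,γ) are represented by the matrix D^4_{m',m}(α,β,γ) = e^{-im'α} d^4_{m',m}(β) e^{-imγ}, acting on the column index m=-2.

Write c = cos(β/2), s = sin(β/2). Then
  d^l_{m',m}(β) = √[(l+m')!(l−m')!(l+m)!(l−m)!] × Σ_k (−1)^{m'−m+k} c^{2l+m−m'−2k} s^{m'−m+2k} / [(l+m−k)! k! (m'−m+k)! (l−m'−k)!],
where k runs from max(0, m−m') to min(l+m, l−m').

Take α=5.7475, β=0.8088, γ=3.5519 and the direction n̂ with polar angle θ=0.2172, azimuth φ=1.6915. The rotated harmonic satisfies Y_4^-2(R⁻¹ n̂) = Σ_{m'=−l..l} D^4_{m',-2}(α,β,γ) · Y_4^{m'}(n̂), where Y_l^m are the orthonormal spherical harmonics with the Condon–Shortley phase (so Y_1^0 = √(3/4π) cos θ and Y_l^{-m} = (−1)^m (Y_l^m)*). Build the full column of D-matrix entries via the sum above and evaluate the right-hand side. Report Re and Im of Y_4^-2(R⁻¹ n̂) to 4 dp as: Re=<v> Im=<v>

Need the full column D^4_{m',-2} for m'=−4..4 at α=5.7475, β=0.8088, γ=3.5519.
cos(β/2)=0.919339, sin(β/2)=0.393467
d^4_{-4,-2}: single k=2 term ⇒ +0.494594;  D = +0.121727-0.479381i
d^4_{-3,-2}: k∈[1..2] ⇒ +0.817149 -0.449044 = +0.368105;  D = +0.260018-0.260561i
d^4_{-2,-2}: k∈[0..2] ⇒ +0.510275 -1.121635 +0.256819 = -0.354541;  D = -0.343453+0.087974i
d^4_{-1,-2}: k∈[0..2] ⇒ -0.926560 +0.848613 -0.103630 = -0.181577;  D = -0.174256-0.051039i
d^4_{0,-2}: k∈[0..2] ⇒ +0.886730 -0.433138 +0.029753 = +0.483345;  D = +0.329531+0.353598i
d^4_{1,-2}: k∈[0..2] ⇒ -0.565742 +0.155445 -0.005695 = -0.415992;  D = -0.088546-0.406459i
d^4_{2,-2}: k∈[0..2] ⇒ +0.256819 -0.037634 +0.000574 = +0.219759;  D = -0.069377+0.208521i
d^4_{3,-2}: k∈[0..1] ⇒ -0.082254 +0.005022 = -0.077231;  D = +0.058371-0.050571i
d^4_{4,-2}: single k=0 term ⇒ +0.016595;  D = -0.016332+0.002942i
Y_4^{m'}(θ=0.2172,φ=1.6915) and Σ D·Y over m':
  (+0.1217-0.4794i)·(+0.0008-0.0004i)  (+0.2600-0.2606i)·(+0.0043+0.0114i)  (-0.3435+0.0880i)·(-0.0856+0.0211i)  (-0.1743-0.0510i)·(-0.0441-0.3632i)  (+0.3295+0.3536i)·(+0.6578+0.0000i)  (-0.0885-0.4065i)·(+0.0441-0.3632i)  (-0.0694+0.2085i)·(-0.0856-0.0211i)  (+0.0584-0.0506i)·(-0.0043+0.0114i)  (-0.0163+0.0029i)·(+0.0008+0.0004i)
Y_4^-2(R⁻¹ n̂) = +0.096560+0.283486i

Re=0.0966 Im=0.2835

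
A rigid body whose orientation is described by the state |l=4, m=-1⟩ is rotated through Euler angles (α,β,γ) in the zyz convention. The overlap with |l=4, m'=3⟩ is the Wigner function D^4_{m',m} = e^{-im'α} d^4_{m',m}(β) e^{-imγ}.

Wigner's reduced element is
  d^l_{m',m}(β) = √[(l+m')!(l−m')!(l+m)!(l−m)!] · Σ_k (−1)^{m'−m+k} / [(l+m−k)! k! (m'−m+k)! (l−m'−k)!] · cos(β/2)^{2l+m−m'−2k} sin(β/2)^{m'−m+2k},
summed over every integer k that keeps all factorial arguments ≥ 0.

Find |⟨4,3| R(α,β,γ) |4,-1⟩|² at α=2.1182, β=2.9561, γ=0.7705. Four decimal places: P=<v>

First d^4_{3,-1}(β=2.9561), then the phase factors e^{-i(3)α} and e^{-i(-1)γ}:
With c≡cos(β/2)=0.092613 and s≡sin(β/2)=0.995702, N=[5040·1·6·120]^{1/2}=1904.940944
Admissible k: 0..1 (factorial args all ≥0)
  k=0: (−1)^4·1904.9409/(144)·0.0926^4·0.9957^4 = +0.000957
  k=1: (−1)^5·1904.9409/(240)·0.0926^2·0.9957^6 = -0.066343
d^4_{3,-1}(2.9561) = +0.000957 -0.066343 = -0.065386
|D^4_{3,-1}|² = |d^4_{3,-1}(β)|² = (-0.065386)² = 0.004275 (the z-rotation phases have unit modulus)

P=0.0043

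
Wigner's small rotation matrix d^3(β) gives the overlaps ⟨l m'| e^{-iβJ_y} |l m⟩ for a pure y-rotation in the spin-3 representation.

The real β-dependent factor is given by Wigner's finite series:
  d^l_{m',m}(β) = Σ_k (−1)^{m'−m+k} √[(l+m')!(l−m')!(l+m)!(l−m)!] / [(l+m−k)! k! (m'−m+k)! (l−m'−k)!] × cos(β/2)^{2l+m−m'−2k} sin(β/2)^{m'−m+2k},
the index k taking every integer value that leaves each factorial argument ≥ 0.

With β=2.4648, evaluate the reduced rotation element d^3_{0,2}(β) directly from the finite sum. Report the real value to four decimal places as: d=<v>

d=-0.4187

d^3_{0,2}(β=2.4648) via Wigner's sum:
c=cos(2.4648/2)=0.331975, s=sin(2.4648/2)=0.943288; N=√[6·6·120·1]=65.726707
The bounds max(0,m−m')=2 and min(l+m,l−m')=3 give 2 terms
  k=2: (−1)^0·65.7267/(12)·0.3320^4·0.9433^2 = +0.059193
  k=3: (−1)^1·65.7267/(12)·0.3320^2·0.9433^4 = -0.477913
d^3_{0,2}(2.4648) = +0.059193 -0.477913 = -0.418720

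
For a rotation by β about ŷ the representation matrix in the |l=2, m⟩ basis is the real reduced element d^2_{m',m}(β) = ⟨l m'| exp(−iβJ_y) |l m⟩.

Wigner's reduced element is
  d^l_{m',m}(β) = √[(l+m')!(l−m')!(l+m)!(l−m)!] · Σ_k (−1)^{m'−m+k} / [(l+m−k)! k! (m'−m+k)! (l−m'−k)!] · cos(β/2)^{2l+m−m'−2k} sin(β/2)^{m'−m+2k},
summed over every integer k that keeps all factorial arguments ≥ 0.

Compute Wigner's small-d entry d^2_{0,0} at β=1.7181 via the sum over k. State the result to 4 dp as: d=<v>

d^2_{0,0}(β=1.7181) via Wigner's sum:
c=cos(1.7181/2)=0.653157, s=sin(1.7181/2)=0.757222; N=√[2·2·2·2]=4.000000
Admissible k: 0..2 (factorial args all ≥0)
  k=0: (−1)^0·4.0000/(4)·0.6532^4·0.7572^0 = +0.182000
  k=1: (−1)^1·4.0000/(1)·0.6532^2·0.7572^2 = -0.978458
  k=2: (−1)^2·4.0000/(4)·0.6532^0·0.7572^4 = +0.328771
d^2_{0,0}(1.7181) = +0.182000 -0.978458 +0.328771 = -0.467687

d=-0.4677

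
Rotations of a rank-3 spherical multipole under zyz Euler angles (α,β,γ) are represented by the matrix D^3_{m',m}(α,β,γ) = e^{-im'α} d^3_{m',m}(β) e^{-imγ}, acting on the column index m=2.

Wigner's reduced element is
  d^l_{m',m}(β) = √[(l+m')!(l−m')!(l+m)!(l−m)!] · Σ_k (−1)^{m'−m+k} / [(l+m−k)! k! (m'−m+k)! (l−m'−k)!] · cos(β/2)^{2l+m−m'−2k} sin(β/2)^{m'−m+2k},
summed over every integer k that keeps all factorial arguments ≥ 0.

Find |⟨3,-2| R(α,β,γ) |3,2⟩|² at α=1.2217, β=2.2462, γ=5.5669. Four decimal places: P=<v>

P=0.0067

D^3_{-2,2}(1.2217,2.2462,5.5669) = e^{-i·-2·1.2217}·d^3_{-2,2}(2.2462)·e^{-i·2·5.5669}. Compute d first:
With c≡cos(β/2)=0.432890 and s≡sin(β/2)=0.901447, N=[1·120·120·1]^{1/2}=120.000000
The bounds max(0,m−m')=4 and min(l+m,l−m')=5 give 2 terms
  k=4: (−1)^0·120.0000/(24)·0.4329^2·0.9014^4 = +0.618708
  k=5: (−1)^1·120.0000/(120)·0.4329^0·0.9014^6 = -0.536587
d^3_{-2,2}(2.2462) = +0.618708 -0.536587 = +0.082120
|D^3_{-2,2}|² = |d^3_{-2,2}(β)|² = (+0.082120)² = 0.006744 (the z-rotation phases have unit modulus)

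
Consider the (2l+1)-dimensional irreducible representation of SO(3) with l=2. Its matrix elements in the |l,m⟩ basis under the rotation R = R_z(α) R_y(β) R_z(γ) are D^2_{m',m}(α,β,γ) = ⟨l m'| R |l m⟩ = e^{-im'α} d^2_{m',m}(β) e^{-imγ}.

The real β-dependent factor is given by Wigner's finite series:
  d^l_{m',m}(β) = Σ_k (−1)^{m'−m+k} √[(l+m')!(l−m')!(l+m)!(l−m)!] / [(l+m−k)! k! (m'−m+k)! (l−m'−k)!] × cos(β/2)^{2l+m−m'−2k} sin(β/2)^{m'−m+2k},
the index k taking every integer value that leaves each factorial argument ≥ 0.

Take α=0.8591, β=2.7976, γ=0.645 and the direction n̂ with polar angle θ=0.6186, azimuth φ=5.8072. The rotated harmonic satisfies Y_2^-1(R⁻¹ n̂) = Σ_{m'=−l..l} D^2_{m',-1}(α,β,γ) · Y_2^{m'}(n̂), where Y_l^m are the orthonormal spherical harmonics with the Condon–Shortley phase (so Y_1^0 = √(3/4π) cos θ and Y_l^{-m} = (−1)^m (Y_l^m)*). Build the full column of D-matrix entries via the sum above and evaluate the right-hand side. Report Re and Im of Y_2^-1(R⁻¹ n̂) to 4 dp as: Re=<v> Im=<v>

Re=0.3680 Im=-0.1163

Need the full column D^2_{m',-1} for m'=−2..2 at α=0.8591, β=2.7976, γ=0.645.
cos(β/2)=0.171150, sin(β/2)=0.985245
d^2_{-2,-1}: single k=1 term ⇒ +0.009879;  D = -0.007034+0.006936i
d^2_{-1,-1}: k∈[0..1] ⇒ +0.000858 -0.085302 = -0.084444;  D = -0.005628-0.084257i
d^2_{0,-1}: k∈[0..1] ⇒ -0.012099 +0.400944 = +0.388846;  D = +0.310726+0.233773i
d^2_{1,-1}: k∈[0..1] ⇒ +0.085302 -0.942274 = -0.856971;  D = -0.837405+0.182079i
d^2_{2,-1}: single k=0 term ⇒ -0.327370;  D = -0.156258+0.287670i
Y_2^{m'}(θ=0.6186,φ=5.8072) and Σ D·Y over m':
  (-0.0070+0.0069i)·(+0.0753+0.1058i)  (-0.0056-0.0843i)·(+0.3244+0.1672i)  (+0.3107+0.2338i)·(+0.3126+0.0000i)  (-0.8374+0.1821i)·(-0.3244+0.1672i)  (-0.1563+0.2877i)·(+0.0753-0.1058i)
Y_2^-1(R⁻¹ n̂) = +0.368010-0.116323i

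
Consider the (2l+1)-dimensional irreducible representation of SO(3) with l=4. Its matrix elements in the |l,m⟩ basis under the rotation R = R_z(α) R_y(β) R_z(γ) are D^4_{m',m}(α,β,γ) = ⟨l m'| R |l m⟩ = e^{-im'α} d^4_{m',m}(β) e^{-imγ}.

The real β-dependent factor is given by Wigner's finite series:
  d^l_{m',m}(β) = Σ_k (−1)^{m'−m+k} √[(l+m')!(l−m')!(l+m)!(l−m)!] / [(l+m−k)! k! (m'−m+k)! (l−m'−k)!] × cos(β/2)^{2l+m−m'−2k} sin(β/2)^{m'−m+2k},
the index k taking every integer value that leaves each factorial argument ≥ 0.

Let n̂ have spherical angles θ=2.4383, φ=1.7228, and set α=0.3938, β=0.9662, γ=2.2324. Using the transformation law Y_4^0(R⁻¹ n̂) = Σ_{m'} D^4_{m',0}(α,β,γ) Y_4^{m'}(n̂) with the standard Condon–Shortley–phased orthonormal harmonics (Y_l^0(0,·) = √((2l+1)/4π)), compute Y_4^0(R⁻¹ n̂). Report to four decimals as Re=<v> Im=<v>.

Need the full column D^4_{m',0} for m'=−4..4 at α=0.3938, β=0.9662, γ=2.2324.
cos(β/2)=0.885559, sin(β/2)=0.464527
d^4_{-4,0}: single k=4 term ⇒ +0.239586;  D = -0.001055+0.239584i
d^4_{-3,0}: k∈[3..4] ⇒ +0.645927 -0.177734 = +0.468194;  D = +0.177740+0.433144i
d^4_{-2,0}: k∈[2..4] ⇒ +0.987297 -0.724441 +0.074752 = +0.337608;  D = +0.238199+0.239250i
d^4_{-1,0}: k∈[1..4] ⇒ +0.887255 -1.464826 +0.403062 -0.018484 = -0.192993;  D = -0.178221-0.074051i
d^4_{0,0}: k∈[0..4] ⇒ +0.378217 -1.665124 +1.030897 -0.126072 +0.002168 = -0.379915;  D = -0.379915+0.000000i
d^4_{1,0}: k∈[0..3] ⇒ -0.887255 +1.464826 -0.403062 +0.018484 = +0.192993;  D = +0.178221-0.074051i
d^4_{2,0}: k∈[0..2] ⇒ +0.987297 -0.724441 +0.074752 = +0.337608;  D = +0.238199-0.239250i
d^4_{3,0}: k∈[0..1] ⇒ -0.645927 +0.177734 = -0.468194;  D = -0.177740+0.433144i
d^4_{4,0}: single k=0 term ⇒ +0.239586;  D = -0.001055-0.239584i
Y_4^{m'}(θ=2.4383,φ=1.7228) and Σ D·Y over m':
  (-0.0011+0.2396i)·(+0.0635-0.0442i)  (+0.1777+0.4331i)·(-0.1137-0.2319i)  (+0.2382+0.2393i)·(-0.4101+0.1287i)  (-0.1782-0.0741i)·(+0.0379+0.2473i)  (-0.3799+0.0000i)·(-0.2758+0.0000i)  (+0.1782-0.0741i)·(-0.0379+0.2473i)  (+0.2382-0.2393i)·(-0.4101-0.1287i)  (-0.1777+0.4331i)·(+0.1137-0.2319i)  (-0.0011-0.2396i)·(+0.0635+0.0442i)
Y_4^0(R⁻¹ n̂) = +0.052440+0.000000i

Re=0.0524 Im=0.0000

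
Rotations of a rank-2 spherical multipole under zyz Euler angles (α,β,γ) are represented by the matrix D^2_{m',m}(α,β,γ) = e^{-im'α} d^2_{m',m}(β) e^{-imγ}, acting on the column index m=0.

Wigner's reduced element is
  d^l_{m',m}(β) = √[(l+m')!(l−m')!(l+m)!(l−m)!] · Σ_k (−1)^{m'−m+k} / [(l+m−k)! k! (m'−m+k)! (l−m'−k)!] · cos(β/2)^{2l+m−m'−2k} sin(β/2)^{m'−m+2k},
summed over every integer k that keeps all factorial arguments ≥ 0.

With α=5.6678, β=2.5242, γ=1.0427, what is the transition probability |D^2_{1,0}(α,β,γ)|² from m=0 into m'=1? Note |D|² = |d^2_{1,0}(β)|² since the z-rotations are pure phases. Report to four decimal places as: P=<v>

First d^2_{1,0}(β=2.5242), then the phase factors e^{-i(1)α} and e^{-i(0)γ}:
Half-angle: c=0.303817, s=0.952730. N=√(6·1·2·2)=4.898979
Admissible k: 0..1 (factorial args all ≥0)
  k=0: (−1)^1·4.8990/(2)·0.3038^3·0.9527^1 = -0.065446
  k=1: (−1)^2·4.8990/(2)·0.3038^1·0.9527^3 = +0.643573
d^2_{1,0}(2.5242) = -0.065446 +0.643573 = +0.578127
|D^2_{1,0}|² = |d^2_{1,0}(β)|² = (+0.578127)² = 0.334231 (the z-rotation phases have unit modulus)

P=0.3342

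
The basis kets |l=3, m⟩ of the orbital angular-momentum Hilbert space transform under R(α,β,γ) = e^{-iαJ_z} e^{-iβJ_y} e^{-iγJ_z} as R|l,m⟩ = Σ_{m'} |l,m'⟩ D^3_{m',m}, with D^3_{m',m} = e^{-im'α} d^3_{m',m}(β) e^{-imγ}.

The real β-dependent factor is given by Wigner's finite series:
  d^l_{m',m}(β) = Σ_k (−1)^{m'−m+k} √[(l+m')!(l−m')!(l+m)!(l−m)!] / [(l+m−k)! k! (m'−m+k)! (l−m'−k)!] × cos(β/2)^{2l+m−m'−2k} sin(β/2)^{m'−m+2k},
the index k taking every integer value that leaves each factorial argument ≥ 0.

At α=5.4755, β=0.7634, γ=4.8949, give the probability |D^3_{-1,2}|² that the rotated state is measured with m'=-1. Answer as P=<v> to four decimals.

First d^3_{-1,2}(β=0.7634), then the phase factors e^{-i(-1)α} and e^{-i(2)γ}:
With c≡cos(β/2)=0.928033 and s≡sin(β/2)=0.372499, N=[2·24·120·1]^{1/2}=75.894664
k∈{3,4} keeps every argument non-negative
  k=3: (−1)^0·75.8947/(12)·0.9280^3·0.3725^3 = +0.261273
  k=4: (−1)^1·75.8947/(24)·0.9280^1·0.3725^5 = -0.021047
d^3_{-1,2}(0.7634) = +0.261273 -0.021047 = +0.240226
|D^3_{-1,2}|² = |d^3_{-1,2}(β)|² = (+0.240226)² = 0.057708 (the z-rotation phases have unit modulus)

P=0.0577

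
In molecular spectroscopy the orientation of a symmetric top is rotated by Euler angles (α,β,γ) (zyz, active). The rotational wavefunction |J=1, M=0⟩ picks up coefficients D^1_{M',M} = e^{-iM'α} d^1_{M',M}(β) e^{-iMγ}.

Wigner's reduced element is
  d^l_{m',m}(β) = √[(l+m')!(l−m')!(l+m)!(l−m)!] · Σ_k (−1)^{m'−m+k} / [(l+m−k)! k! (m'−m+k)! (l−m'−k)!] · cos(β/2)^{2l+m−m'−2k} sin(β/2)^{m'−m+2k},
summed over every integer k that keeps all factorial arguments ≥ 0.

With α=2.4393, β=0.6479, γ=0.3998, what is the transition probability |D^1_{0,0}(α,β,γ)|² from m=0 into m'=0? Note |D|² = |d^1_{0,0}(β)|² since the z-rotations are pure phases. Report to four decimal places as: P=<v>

D^1_{0,0}(2.4393,0.6479,0.3998) = e^{-i·0·2.4393}·d^1_{0,0}(0.6479)·e^{-i·0·0.3998}. Compute d first:
Half-angle: c=0.947985, s=0.318314. N=√(1·1·1·1)=1.000000
k∈{0,1} keeps every argument non-negative
  k=0: (−1)^0·1.0000/(1)·0.9480^2·0.3183^0 = +0.898676
  k=1: (−1)^1·1.0000/(1)·0.9480^0·0.3183^2 = -0.101324
d^1_{0,0}(0.6479) = +0.898676 -0.101324 = +0.797353
|D^1_{0,0}|² = |d^1_{0,0}(β)|² = (+0.797353)² = 0.635772 (the z-rotation phases have unit modulus)

P=0.6358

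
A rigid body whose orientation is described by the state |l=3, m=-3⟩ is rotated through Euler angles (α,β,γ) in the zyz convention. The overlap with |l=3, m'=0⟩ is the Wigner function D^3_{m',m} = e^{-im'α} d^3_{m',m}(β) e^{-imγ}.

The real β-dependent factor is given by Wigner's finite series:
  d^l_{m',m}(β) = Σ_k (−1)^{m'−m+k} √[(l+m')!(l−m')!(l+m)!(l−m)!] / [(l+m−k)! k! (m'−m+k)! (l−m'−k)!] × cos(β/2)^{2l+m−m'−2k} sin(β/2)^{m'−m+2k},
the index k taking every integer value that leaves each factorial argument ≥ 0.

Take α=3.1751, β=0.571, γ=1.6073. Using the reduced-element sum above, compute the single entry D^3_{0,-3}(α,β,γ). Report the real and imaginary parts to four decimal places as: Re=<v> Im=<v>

Re=-0.0096 Im=0.0877

First d^3_{0,-3}(β=0.571), then the phase factors e^{-i(0)α} and e^{-i(-3)γ}:
With c≡cos(β/2)=0.959521 and s≡sin(β/2)=0.281637, N=[6·6·1·720]^{1/2}=160.996894
k: max(0,(-3)−(0))=0 … min(3+(-3),3−(0))=0
  k=0: (−1)^3·160.9969/(36)·0.9595^3·0.2816^3 = -0.088257
d^3_{0,-3}(0.571) = -0.088257
Attach z-rotation phases: D = e^{-i(0)(3.1751)}·(-0.088257)·e^{-i(-3)(1.6073)} = -0.009646+0.087728i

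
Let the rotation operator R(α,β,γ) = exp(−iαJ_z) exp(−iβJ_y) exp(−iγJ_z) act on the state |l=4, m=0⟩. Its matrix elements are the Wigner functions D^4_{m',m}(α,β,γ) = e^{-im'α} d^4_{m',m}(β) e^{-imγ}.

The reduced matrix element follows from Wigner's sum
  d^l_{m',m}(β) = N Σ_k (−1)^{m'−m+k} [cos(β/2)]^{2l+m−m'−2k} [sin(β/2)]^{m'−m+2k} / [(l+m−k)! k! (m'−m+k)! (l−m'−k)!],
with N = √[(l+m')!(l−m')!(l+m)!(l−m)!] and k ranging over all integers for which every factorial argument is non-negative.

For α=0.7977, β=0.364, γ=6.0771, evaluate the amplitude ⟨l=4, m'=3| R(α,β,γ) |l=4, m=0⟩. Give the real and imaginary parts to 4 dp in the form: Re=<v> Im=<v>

Re=0.0457 Im=0.0424

D^4_{3,0}(0.7977,0.364,6.0771) = e^{-i·3·0.7977}·d^4_{3,0}(0.364)·e^{-i·0·6.0771}. Compute d first:
With c≡cos(β/2)=0.983484 and s≡sin(β/2)=0.180997, N=[5040·1·24·24]^{1/2}=1703.830978
k∈{0,1} keeps every argument non-negative
  k=0: (−1)^3·1703.8310/(144)·0.9835^5·0.1810^3 = -0.064553
  k=1: (−1)^4·1703.8310/(144)·0.9835^3·0.1810^5 = +0.002186
d^4_{3,0}(0.364) = -0.064553 +0.002186 = -0.062366
Phases: e^{-i·(3)·0.7977}=-0.732716-0.680535i, e^{-i·(0)·6.0771}=+1.000000+0.000000i ⇒ D=+0.045697+0.042442i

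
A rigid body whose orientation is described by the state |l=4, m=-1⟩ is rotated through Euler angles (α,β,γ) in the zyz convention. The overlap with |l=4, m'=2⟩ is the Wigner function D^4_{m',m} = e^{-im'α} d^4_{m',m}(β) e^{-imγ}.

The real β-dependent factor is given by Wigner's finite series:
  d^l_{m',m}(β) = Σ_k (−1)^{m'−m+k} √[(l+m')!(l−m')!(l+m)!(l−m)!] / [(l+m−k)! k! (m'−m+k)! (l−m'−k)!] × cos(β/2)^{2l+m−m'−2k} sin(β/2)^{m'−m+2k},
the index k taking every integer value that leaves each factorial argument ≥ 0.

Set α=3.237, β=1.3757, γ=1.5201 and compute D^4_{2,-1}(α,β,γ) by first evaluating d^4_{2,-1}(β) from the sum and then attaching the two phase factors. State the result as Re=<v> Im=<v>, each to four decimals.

D^4_{2,-1}(3.237,1.3757,1.5201) = e^{-i·2·3.237}·d^4_{2,-1}(1.3757)·e^{-i·-1·1.5201}. Compute d first:
c=cos(1.3757/2)=0.772613, s=sin(1.3757/2)=0.634878; N=√[720·2·6·120]=1018.233765
The bounds max(0,m−m')=0 and min(l+m,l−m')=2 give 3 terms
  k=0: (−1)^3·1018.2338/(72)·0.7726^5·0.6349^3 = -0.996310
  k=1: (−1)^4·1018.2338/(48)·0.7726^3·0.6349^5 = +1.009117
  k=2: (−1)^5·1018.2338/(240)·0.7726^1·0.6349^7 = -0.136279
d^4_{2,-1}(1.3757) = -0.996310 +1.009117 -0.136279 = -0.123471
Attach z-rotation phases: D = e^{-i(2)(3.237)}·(-0.123471)·e^{-i(-1)(1.5201)} = -0.029531-0.119887i

Re=-0.0295 Im=-0.1199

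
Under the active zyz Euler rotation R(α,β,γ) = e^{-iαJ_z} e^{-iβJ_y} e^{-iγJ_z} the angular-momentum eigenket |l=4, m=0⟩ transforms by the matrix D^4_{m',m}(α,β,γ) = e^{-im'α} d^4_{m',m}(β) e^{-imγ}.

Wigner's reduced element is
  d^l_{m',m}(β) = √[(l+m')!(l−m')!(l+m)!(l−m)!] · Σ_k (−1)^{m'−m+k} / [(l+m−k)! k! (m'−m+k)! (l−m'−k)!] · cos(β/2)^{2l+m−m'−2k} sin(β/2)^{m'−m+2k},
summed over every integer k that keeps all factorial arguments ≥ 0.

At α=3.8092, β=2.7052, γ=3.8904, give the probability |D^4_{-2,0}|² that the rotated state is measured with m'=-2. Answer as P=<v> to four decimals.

D^4_{-2,0}(3.8092,2.7052,3.8904) = e^{-i·-2·3.8092}·d^4_{-2,0}(2.7052)·e^{-i·0·3.8904}. Compute d first:
c=cos(2.7052/2)=0.216469, s=sin(2.7052/2)=0.976289; N=√[2·720·24·24]=910.735966
Admissible k: 2..4 (factorial args all ≥0)
  k=2: (−1)^0·910.7360/(96)·0.2165^6·0.9763^2 = +0.000930
  k=3: (−1)^1·910.7360/(36)·0.2165^4·0.9763^4 = -0.050465
  k=4: (−1)^2·910.7360/(96)·0.2165^2·0.9763^6 = +0.384933
d^4_{-2,0}(2.7052) = +0.000930 -0.050465 +0.384933 = +0.335398
|D^4_{-2,0}|² = |d^4_{-2,0}(β)|² = (+0.335398)² = 0.112492 (the z-rotation phases have unit modulus)

P=0.1125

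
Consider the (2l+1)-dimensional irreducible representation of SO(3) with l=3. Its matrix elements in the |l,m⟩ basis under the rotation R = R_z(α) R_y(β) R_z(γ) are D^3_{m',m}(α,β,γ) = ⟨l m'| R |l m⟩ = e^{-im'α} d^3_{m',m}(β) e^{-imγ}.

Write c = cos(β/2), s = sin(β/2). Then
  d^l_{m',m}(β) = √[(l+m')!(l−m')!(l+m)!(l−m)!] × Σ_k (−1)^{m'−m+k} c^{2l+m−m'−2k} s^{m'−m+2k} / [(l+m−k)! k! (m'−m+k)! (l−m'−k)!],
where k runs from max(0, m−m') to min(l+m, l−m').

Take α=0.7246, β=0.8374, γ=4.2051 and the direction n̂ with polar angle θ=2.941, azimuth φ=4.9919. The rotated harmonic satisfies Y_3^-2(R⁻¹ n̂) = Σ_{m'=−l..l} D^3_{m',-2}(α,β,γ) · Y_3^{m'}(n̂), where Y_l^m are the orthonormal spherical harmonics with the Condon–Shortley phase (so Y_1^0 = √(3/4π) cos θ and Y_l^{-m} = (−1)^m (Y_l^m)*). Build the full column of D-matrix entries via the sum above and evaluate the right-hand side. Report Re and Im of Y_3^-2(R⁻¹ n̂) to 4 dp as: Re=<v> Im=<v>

Need the full column D^3_{m',-2} for m'=−3..3 at α=0.7246, β=0.8374, γ=4.2051.
cos(β/2)=0.913618, sin(β/2)=0.406573
d^3_{-3,-2}: single k=1 term ⇒ +0.633925;  D = -0.253604-0.580988i
d^3_{-2,-2}: k∈[0..1] ⇒ +0.581552 -0.575846 = +0.005706;  D = -0.005176-0.002403i
d^3_{-1,-2}: k∈[0..1] ⇒ -0.818394 +0.324146 = -0.494248;  D = +0.473614-0.141321i
d^3_{0,-2}: k∈[0..1] ⇒ +0.630808 -0.124924 = +0.505884;  D = -0.267096+0.429626i
d^3_{1,-2}: k∈[0..1] ⇒ -0.324146 +0.032097 = -0.292049;  D = -0.048944-0.287919i
d^3_{2,-2}: k∈[0..1] ⇒ +0.114039 -0.004517 = +0.109522;  D = +0.085312+0.068681i
d^3_{3,-2}: single k=0 term ⇒ -0.024862;  D = -0.024835+0.001163i
Y_3^{m'}(θ=2.941,φ=4.9919) and Σ D·Y over m':
  (-0.2536-0.5810i)·(-0.0025-0.0022i)  (-0.0052-0.0024i)·(+0.0337-0.0211i)  (+0.4736-0.1413i)·(+0.0675+0.2353i)  (-0.2671+0.4296i)·(-0.6588+0.0000i)  (-0.0489-0.2879i)·(-0.0675+0.2353i)  (+0.0853+0.0687i)·(+0.0337+0.0211i)  (-0.0248+0.0012i)·(+0.0025-0.0022i)
Y_3^-2(R⁻¹ n̂) = +0.312734-0.167029i

Re=0.3127 Im=-0.1670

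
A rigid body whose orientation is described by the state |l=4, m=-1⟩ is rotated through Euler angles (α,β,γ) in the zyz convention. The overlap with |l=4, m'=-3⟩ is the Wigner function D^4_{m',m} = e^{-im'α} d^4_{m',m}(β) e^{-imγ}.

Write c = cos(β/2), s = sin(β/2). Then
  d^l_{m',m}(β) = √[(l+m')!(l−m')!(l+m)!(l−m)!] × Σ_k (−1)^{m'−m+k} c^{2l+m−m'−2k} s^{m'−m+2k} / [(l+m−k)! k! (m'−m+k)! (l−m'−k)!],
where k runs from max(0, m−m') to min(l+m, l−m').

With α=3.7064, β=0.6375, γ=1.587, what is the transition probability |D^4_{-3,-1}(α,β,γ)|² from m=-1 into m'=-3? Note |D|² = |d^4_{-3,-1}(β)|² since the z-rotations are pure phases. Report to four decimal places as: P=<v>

P=0.2189

D^4_{-3,-1}(3.7064,0.6375,1.587) = e^{-i·-3·3.7064}·d^4_{-3,-1}(0.6375)·e^{-i·-1·1.587}. Compute d first:
Half-angle: c=0.949628, s=0.313380. N=√(1·5040·6·120)=1904.940944
Admissible k: 2..3 (factorial args all ≥0)
  k=2: (−1)^0·1904.9409/(240)·0.9496^6·0.3134^2 = +0.571654
  k=3: (−1)^1·1904.9409/(144)·0.9496^4·0.3134^4 = -0.103757
d^4_{-3,-1}(0.6375) = +0.571654 -0.103757 = +0.467897
|D^4_{-3,-1}|² = |d^4_{-3,-1}(β)|² = (+0.467897)² = 0.218927 (the z-rotation phases have unit modulus)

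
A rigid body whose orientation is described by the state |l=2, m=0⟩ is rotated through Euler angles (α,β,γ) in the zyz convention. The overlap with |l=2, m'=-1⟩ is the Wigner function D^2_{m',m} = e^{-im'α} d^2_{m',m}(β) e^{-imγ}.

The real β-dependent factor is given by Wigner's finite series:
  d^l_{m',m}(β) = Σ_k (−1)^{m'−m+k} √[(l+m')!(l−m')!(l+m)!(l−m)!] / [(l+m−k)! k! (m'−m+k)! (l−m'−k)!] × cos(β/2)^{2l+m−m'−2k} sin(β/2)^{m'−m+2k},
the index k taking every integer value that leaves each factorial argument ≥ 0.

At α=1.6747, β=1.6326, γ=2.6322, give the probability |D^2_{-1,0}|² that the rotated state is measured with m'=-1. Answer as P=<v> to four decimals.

P=0.0057

Split into d^2_{-1,0}(β=1.6326) × two z-phases.
With c≡cos(β/2)=0.684922 and s≡sin(β/2)=0.728617, N=[1·6·2·2]^{1/2}=4.898979
The bounds max(0,m−m')=1 and min(l+m,l−m')=2 give 2 terms
  k=1: (−1)^0·4.8990/(2)·0.6849^3·0.7286^1 = +0.573453
  k=2: (−1)^1·4.8990/(2)·0.6849^1·0.7286^3 = -0.648954
d^2_{-1,0}(1.6326) = +0.573453 -0.648954 = -0.075501
|D^2_{-1,0}|² = |d^2_{-1,0}(β)|² = (-0.075501)² = 0.005700 (the z-rotation phases have unit modulus)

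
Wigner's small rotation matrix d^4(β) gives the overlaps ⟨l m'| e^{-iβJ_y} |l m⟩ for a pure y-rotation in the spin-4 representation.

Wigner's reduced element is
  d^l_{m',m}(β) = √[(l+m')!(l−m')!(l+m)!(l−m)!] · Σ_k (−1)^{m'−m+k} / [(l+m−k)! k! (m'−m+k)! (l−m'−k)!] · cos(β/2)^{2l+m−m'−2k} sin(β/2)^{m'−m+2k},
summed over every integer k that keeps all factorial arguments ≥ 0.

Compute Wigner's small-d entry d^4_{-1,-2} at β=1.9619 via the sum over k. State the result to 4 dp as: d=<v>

d=-0.3745

d^4_{-1,-2}(β=1.9619) via Wigner's sum:
c=cos(1.9619/2)=0.556233, s=sin(1.9619/2)=0.831026; N=√[6·120·2·720]=1018.233765
Admissible k: 0..2 (factorial args all ≥0)
  k=0: (−1)^1·1018.2338/(240)·0.5562^7·0.8310^1 = -0.058083
  k=1: (−1)^2·1018.2338/(48)·0.5562^5·0.8310^3 = +0.648239
  k=2: (−1)^3·1018.2338/(72)·0.5562^3·0.8310^5 = -0.964627
d^4_{-1,-2}(1.9619) = -0.058083 +0.648239 -0.964627 = -0.374471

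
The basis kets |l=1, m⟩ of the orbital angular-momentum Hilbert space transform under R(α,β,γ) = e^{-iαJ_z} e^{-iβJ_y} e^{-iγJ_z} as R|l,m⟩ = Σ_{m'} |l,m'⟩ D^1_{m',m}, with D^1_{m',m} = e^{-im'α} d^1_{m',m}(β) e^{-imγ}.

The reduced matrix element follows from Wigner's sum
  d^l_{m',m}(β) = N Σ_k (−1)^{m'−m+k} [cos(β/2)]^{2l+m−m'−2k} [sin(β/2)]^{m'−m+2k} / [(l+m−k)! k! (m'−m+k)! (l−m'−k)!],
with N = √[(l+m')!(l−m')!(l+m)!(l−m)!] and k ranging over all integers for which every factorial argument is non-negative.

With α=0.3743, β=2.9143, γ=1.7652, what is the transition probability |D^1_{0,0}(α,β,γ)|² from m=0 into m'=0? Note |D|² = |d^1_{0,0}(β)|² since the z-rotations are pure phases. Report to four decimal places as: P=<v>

P=0.9492

D^1_{0,0}(0.3743,2.9143,1.7652) = e^{-i·0·0.3743}·d^1_{0,0}(2.9143)·e^{-i·0·1.7652}. Compute d first:
Half-angle: c=0.113402, s=0.993549. N=√(1·1·1·1)=1.000000
k: max(0,(0)−(0))=0 … min(1+(0),1−(0))=1
  k=0: (−1)^0·1.0000/(1)·0.1134^2·0.9935^0 = +0.012860
  k=1: (−1)^1·1.0000/(1)·0.1134^0·0.9935^2 = -0.987140
d^1_{0,0}(2.9143) = +0.012860 -0.987140 = -0.974280
|D^1_{0,0}|² = |d^1_{0,0}(β)|² = (-0.974280)² = 0.949222 (the z-rotation phases have unit modulus)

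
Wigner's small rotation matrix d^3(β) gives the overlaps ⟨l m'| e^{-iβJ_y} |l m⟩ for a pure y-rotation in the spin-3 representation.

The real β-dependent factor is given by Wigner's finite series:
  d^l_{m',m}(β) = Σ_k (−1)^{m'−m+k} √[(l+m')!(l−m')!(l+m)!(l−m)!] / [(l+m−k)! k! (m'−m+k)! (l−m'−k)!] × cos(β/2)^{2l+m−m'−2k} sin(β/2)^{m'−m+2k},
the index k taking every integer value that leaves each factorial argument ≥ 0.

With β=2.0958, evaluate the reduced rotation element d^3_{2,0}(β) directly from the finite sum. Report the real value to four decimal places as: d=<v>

d^3_{2,0}(β=2.0958) via Wigner's sum:
With c≡cos(β/2)=0.499392 and s≡sin(β/2)=0.866376, N=[120·1·6·6]^{1/2}=65.726707
Admissible k: 0..1 (factorial args all ≥0)
  k=0: (−1)^2·65.7267/(12)·0.4994^4·0.8664^2 = +0.255705
  k=1: (−1)^3·65.7267/(12)·0.4994^2·0.8664^4 = -0.769608
d^3_{2,0}(2.0958) = +0.255705 -0.769608 = -0.513903

d=-0.5139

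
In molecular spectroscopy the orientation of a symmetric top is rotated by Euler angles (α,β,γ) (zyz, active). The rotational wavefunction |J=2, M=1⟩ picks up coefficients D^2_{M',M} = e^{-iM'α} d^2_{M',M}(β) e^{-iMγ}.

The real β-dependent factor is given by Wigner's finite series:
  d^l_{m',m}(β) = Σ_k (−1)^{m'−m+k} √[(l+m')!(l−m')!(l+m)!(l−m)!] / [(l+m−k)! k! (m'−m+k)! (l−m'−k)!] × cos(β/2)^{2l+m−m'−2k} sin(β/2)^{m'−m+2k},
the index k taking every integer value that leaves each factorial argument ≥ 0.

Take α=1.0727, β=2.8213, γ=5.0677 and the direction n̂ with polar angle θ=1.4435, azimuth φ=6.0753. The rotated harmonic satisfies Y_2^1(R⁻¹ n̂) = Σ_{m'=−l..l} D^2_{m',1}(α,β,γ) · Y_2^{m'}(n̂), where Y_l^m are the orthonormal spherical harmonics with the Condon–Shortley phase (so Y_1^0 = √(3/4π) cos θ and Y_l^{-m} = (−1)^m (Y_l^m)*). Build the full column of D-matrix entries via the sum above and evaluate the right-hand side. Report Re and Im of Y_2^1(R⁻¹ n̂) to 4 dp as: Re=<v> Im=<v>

Need the full column D^2_{m',1} for m'=−2..2 at α=1.0727, β=2.8213, γ=5.0677.
cos(β/2)=0.159463, sin(β/2)=0.987204
d^2_{-2,1}: single k=3 term ⇒ +0.306838;  D = -0.299490-0.066749i
d^2_{-1,1}: k∈[2..3] ⇒ +0.074345 -0.949790 = -0.875445;  D = +0.575534-0.659669i
d^2_{0,1}: k∈[1..2] ⇒ +0.009805 -0.375799 = -0.365993;  D = -0.127323-0.343133i
d^2_{1,1}: k∈[0..1] ⇒ +0.000647 -0.074345 = -0.073699;  D = -0.072949-0.010487i
d^2_{2,1}: single k=0 term ⇒ -0.008006;  D = -0.004787+0.006417i
Y_2^{m'}(θ=1.4435,φ=6.0753) and Σ D·Y over m':
  (-0.2995-0.0667i)·(+0.3477+0.1535i)  (+0.5755-0.6597i)·(+0.0952+0.0201i)  (-0.1273-0.3431i)·(-0.3001+0.0000i)  (-0.0729-0.0105i)·(-0.0952+0.0201i)  (-0.0048+0.0064i)·(+0.3477-0.1535i)
Y_2^1(R⁻¹ n̂) = +0.018842-0.014928i

Re=0.0188 Im=-0.0149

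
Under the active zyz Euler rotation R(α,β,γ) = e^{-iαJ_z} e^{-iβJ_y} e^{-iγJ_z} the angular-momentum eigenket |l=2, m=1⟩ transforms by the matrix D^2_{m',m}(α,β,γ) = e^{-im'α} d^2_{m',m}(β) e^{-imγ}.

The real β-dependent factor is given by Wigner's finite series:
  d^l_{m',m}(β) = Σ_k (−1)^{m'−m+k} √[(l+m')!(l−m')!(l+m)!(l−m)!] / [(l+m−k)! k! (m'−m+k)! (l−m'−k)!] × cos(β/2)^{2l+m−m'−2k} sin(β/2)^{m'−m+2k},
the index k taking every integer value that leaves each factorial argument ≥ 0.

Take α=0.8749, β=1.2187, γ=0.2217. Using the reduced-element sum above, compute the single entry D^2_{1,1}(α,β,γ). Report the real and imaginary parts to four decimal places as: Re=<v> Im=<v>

Split into d^2_{1,1}(β=1.2187) × two z-phases.
With c≡cos(β/2)=0.820020 and s≡sin(β/2)=0.572335, N=[6·1·6·1]^{1/2}=6.000000
k∈{0,1} keeps every argument non-negative
  k=0: (−1)^0·6.0000/(6)·0.8200^4·0.5723^0 = +0.452166
  k=1: (−1)^1·6.0000/(2)·0.8200^2·0.5723^2 = -0.660800
d^2_{1,1}(1.2187) = +0.452166 -0.660800 = -0.208634
Attach z-rotation phases: D = e^{-i(1)(0.8749)}·(-0.208634)·e^{-i(1)(0.2217)} = -0.095267+0.185613i

Re=-0.0953 Im=0.1856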